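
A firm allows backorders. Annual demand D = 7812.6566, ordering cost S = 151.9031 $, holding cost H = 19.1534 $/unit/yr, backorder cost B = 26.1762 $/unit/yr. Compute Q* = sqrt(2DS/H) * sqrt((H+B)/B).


sqrt(2DS/H) = 352.0260
sqrt((H+B)/B) = 1.3159
Q* = 352.0260 * 1.3159 = 463.2468

463.2468 units


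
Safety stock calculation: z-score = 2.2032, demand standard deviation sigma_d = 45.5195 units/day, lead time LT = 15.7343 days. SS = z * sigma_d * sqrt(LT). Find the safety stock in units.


sqrt(LT) = sqrt(15.7343) = 3.9666
SS = 2.2032 * 45.5195 * 3.9666 = 397.8095

397.8095 units


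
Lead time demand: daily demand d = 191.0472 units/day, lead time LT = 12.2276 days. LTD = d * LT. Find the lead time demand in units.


LTD = 191.0472 * 12.2276 = 2336.0487

2336.0487 units


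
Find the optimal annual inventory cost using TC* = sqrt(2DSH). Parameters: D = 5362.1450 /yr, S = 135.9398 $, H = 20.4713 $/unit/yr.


2*D*S*H = 29844245.1538
TC* = sqrt(29844245.1538) = 5462.9887

5462.9887 $/yr


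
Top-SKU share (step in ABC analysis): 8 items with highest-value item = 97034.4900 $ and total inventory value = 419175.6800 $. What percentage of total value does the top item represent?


Top item = 97034.4900
Total = 419175.6800
Percentage = 97034.4900 / 419175.6800 * 100 = 23.1489

23.1489%


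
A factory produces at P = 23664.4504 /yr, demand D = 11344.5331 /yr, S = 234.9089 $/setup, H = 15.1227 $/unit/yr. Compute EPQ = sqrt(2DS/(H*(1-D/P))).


1 - D/P = 1 - 0.4794 = 0.5206
H*(1-D/P) = 7.8730
2DS = 5329863.5831
EPQ = sqrt(676979.2956) = 822.7875

822.7875 units


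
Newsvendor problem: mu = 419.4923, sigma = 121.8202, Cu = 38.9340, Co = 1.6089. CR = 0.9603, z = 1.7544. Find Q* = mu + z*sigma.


CR = Cu/(Cu+Co) = 38.9340/(38.9340+1.6089) = 0.9603
z = 1.7544
Q* = 419.4923 + 1.7544 * 121.8202 = 633.2137

633.2137 units


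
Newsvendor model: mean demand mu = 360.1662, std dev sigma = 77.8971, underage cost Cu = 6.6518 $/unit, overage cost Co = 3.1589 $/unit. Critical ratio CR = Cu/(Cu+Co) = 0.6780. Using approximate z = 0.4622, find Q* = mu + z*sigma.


CR = Cu/(Cu+Co) = 6.6518/(6.6518+3.1589) = 0.6780
z = 0.4622
Q* = 360.1662 + 0.4622 * 77.8971 = 396.1702

396.1702 units


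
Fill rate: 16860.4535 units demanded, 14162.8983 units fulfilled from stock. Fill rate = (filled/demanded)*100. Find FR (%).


FR = 14162.8983 / 16860.4535 * 100 = 84.0007

84.0007%


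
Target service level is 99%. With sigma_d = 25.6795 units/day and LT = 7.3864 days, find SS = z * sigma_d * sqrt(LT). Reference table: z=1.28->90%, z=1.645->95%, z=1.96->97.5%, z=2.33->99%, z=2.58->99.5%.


From the table, SL = 99% corresponds to z = 2.33
sqrt(LT) = sqrt(7.3864) = 2.7178
SS = 2.33 * 25.6795 * 2.7178 = 162.6144

162.6144 units


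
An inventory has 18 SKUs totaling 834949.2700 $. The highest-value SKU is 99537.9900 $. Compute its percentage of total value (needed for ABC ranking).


Top item = 99537.9900
Total = 834949.2700
Percentage = 99537.9900 / 834949.2700 * 100 = 11.9214

11.9214%


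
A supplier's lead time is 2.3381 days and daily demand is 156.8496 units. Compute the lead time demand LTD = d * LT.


LTD = 156.8496 * 2.3381 = 366.7300

366.7300 units


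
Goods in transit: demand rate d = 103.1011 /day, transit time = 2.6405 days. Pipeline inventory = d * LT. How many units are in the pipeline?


Pipeline = 103.1011 * 2.6405 = 272.2385

272.2385 units


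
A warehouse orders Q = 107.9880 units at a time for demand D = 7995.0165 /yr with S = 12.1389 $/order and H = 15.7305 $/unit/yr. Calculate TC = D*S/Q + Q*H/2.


Ordering cost = D*S/Q = 898.7175
Holding cost = Q*H/2 = 849.3526
TC = 898.7175 + 849.3526 = 1748.0701

1748.0701 $/yr


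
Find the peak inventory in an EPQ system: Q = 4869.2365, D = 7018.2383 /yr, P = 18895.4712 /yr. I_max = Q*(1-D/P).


D/P = 0.3714
1 - D/P = 0.6286
I_max = 4869.2365 * 0.6286 = 3060.6834

3060.6834 units


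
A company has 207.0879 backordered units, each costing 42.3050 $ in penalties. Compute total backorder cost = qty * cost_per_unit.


Total = 207.0879 * 42.3050 = 8760.8536

8760.8536 $


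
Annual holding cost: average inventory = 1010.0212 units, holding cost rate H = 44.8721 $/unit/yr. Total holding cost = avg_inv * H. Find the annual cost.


Cost = 1010.0212 * 44.8721 = 45321.7723

45321.7723 $/yr


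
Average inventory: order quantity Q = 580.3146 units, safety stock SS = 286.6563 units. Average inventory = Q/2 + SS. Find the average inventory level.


Q/2 = 290.1573
Avg = 290.1573 + 286.6563 = 576.8136

576.8136 units


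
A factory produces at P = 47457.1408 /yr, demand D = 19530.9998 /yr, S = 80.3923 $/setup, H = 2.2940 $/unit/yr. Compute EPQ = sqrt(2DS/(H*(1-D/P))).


1 - D/P = 1 - 0.4116 = 0.5884
H*(1-D/P) = 1.3499
2DS = 3140283.9904
EPQ = sqrt(2326302.3230) = 1525.2221

1525.2221 units


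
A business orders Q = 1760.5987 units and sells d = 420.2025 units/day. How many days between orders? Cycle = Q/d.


Cycle = 1760.5987 / 420.2025 = 4.1899

4.1899 days


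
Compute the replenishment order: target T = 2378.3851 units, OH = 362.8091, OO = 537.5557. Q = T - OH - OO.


Inventory position = OH + OO = 362.8091 + 537.5557 = 900.3648
Q = 2378.3851 - 900.3648 = 1478.0203

1478.0203 units


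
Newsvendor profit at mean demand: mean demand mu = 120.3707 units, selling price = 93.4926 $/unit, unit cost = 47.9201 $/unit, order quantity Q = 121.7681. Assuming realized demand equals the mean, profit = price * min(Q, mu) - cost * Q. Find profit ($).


Sales at mu = min(121.7681, 120.3707) = 120.3707
Revenue = 93.4926 * 120.3707 = 11253.7697
Total cost = 47.9201 * 121.7681 = 5835.1395
Profit = 11253.7697 - 5835.1395 = 5418.6302

5418.6302 $


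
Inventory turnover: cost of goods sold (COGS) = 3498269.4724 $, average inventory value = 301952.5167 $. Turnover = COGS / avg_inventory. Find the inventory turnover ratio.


Turnover = 3498269.4724 / 301952.5167 = 11.5855

11.5855


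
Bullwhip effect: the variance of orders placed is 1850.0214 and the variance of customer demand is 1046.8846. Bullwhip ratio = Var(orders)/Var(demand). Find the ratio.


BW = 1850.0214 / 1046.8846 = 1.7672

1.7672


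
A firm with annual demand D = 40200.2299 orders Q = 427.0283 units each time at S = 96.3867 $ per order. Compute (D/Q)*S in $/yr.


Number of orders = D/Q = 94.1395
Cost = 94.1395 * 96.3867 = 9073.7956

9073.7956 $/yr


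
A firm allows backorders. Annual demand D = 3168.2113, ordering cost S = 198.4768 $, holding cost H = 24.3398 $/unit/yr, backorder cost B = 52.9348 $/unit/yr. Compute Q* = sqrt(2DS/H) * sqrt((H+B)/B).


sqrt(2DS/H) = 227.3099
sqrt((H+B)/B) = 1.2082
Q* = 227.3099 * 1.2082 = 274.6415

274.6415 units


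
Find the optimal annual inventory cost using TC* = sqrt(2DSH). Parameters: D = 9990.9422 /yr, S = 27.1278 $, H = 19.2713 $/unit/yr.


2*D*S*H = 10446288.8250
TC* = sqrt(10446288.8250) = 3232.0719

3232.0719 $/yr


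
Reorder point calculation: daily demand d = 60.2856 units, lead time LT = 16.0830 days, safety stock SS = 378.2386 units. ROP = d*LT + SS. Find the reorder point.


d*LT = 60.2856 * 16.0830 = 969.5733
ROP = 969.5733 + 378.2386 = 1347.8119

1347.8119 units


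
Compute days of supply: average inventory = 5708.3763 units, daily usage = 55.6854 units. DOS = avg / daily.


DOS = 5708.3763 / 55.6854 = 102.5112

102.5112 days


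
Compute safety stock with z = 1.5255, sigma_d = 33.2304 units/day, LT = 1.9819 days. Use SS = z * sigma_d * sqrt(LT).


sqrt(LT) = sqrt(1.9819) = 1.4078
SS = 1.5255 * 33.2304 * 1.4078 = 71.3656

71.3656 units


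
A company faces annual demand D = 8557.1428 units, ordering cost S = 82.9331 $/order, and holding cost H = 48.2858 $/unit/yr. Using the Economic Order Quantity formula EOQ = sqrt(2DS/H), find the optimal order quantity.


2*D*S = 2 * 8557.1428 * 82.9331 = 1419340.7591
2*D*S/H = 29394.5789
EOQ = sqrt(29394.5789) = 171.4485

171.4485 units


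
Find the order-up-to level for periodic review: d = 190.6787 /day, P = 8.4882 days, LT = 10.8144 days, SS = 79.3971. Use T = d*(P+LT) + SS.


P + LT = 19.3026
d*(P+LT) = 190.6787 * 19.3026 = 3680.5947
T = 3680.5947 + 79.3971 = 3759.9918

3759.9918 units


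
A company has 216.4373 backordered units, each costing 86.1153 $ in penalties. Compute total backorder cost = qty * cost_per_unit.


Total = 216.4373 * 86.1153 = 18638.5630

18638.5630 $


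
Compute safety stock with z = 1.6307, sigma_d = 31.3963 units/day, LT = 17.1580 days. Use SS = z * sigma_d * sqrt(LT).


sqrt(LT) = sqrt(17.1580) = 4.1422
SS = 1.6307 * 31.3963 * 4.1422 = 212.0732

212.0732 units


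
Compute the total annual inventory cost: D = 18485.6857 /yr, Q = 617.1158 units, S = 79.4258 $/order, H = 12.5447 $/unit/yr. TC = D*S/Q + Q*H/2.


Ordering cost = D*S/Q = 2379.1975
Holding cost = Q*H/2 = 3870.7663
TC = 2379.1975 + 3870.7663 = 6249.9638

6249.9638 $/yr


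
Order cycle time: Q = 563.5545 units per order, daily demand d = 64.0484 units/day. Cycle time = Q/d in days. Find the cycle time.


Cycle = 563.5545 / 64.0484 = 8.7989

8.7989 days


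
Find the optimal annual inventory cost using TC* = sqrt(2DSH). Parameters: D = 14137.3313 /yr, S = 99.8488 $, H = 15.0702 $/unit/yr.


2*D*S*H = 42546054.9826
TC* = sqrt(42546054.9826) = 6522.7337

6522.7337 $/yr


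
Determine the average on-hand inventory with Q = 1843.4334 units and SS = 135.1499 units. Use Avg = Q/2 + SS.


Q/2 = 921.7167
Avg = 921.7167 + 135.1499 = 1056.8666

1056.8666 units


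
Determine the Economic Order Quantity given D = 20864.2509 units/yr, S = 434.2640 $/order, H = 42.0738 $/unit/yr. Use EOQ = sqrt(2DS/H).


2*D*S = 2 * 20864.2509 * 434.2640 = 18121186.1057
2*D*S/H = 430700.0106
EOQ = sqrt(430700.0106) = 656.2774

656.2774 units


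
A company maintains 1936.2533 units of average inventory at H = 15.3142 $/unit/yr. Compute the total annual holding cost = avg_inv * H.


Cost = 1936.2533 * 15.3142 = 29652.1703

29652.1703 $/yr


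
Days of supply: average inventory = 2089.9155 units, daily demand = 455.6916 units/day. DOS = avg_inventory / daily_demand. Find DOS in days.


DOS = 2089.9155 / 455.6916 = 4.5862

4.5862 days


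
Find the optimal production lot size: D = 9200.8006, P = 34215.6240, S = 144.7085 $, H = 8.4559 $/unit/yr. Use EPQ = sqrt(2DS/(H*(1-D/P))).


1 - D/P = 1 - 0.2689 = 0.7311
H*(1-D/P) = 6.1821
2DS = 2662868.1073
EPQ = sqrt(430741.6243) = 656.3091

656.3091 units


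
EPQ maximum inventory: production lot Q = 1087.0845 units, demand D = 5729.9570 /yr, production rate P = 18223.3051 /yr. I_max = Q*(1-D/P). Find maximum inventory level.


D/P = 0.3144
1 - D/P = 0.6856
I_max = 1087.0845 * 0.6856 = 745.2723

745.2723 units


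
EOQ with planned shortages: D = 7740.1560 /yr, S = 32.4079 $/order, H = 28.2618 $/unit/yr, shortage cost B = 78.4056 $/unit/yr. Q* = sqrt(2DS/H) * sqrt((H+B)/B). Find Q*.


sqrt(2DS/H) = 133.2341
sqrt((H+B)/B) = 1.1664
Q* = 133.2341 * 1.1664 = 155.4024

155.4024 units


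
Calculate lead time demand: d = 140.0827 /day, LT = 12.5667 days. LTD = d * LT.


LTD = 140.0827 * 12.5667 = 1760.3773

1760.3773 units


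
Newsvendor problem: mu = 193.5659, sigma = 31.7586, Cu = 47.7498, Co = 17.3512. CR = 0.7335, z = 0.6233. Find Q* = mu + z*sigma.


CR = Cu/(Cu+Co) = 47.7498/(47.7498+17.3512) = 0.7335
z = 0.6233
Q* = 193.5659 + 0.6233 * 31.7586 = 213.3610

213.3610 units


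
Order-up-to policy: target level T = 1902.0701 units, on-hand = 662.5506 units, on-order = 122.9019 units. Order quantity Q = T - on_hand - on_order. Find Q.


Inventory position = OH + OO = 662.5506 + 122.9019 = 785.4525
Q = 1902.0701 - 785.4525 = 1116.6176

1116.6176 units


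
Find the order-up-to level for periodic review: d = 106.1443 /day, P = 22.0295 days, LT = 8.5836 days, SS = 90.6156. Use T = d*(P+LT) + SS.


P + LT = 30.6131
d*(P+LT) = 106.1443 * 30.6131 = 3249.4061
T = 3249.4061 + 90.6156 = 3340.0217

3340.0217 units


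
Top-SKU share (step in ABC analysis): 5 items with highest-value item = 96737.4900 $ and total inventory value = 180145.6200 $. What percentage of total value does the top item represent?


Top item = 96737.4900
Total = 180145.6200
Percentage = 96737.4900 / 180145.6200 * 100 = 53.6996

53.6996%


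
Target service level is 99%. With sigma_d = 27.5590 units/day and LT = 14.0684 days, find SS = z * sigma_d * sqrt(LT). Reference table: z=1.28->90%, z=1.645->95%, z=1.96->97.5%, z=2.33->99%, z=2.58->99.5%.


From the table, SL = 99% corresponds to z = 2.33
sqrt(LT) = sqrt(14.0684) = 3.7508
SS = 2.33 * 27.5590 * 3.7508 = 240.8473

240.8473 units


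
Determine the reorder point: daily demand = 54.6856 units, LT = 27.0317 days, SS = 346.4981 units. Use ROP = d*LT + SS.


d*LT = 54.6856 * 27.0317 = 1478.2447
ROP = 1478.2447 + 346.4981 = 1824.7428

1824.7428 units


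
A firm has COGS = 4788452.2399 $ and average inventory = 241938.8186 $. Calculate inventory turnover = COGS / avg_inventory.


Turnover = 4788452.2399 / 241938.8186 = 19.7920

19.7920


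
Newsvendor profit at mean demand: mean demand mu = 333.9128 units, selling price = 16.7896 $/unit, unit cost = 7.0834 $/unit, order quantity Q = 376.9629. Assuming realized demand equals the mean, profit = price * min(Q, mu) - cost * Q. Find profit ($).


Sales at mu = min(376.9629, 333.9128) = 333.9128
Revenue = 16.7896 * 333.9128 = 5606.2623
Total cost = 7.0834 * 376.9629 = 2670.1790
Profit = 5606.2623 - 2670.1790 = 2936.0833

2936.0833 $


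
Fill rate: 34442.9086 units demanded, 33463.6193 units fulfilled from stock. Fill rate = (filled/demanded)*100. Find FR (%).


FR = 33463.6193 / 34442.9086 * 100 = 97.1568

97.1568%


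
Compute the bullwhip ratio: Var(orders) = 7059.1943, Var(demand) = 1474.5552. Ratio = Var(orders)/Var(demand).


BW = 7059.1943 / 1474.5552 = 4.7873

4.7873


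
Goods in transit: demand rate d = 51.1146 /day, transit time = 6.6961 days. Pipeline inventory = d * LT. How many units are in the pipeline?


Pipeline = 51.1146 * 6.6961 = 342.2685

342.2685 units


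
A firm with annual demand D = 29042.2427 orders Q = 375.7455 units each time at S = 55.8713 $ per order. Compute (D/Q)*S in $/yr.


Number of orders = D/Q = 77.2923
Cost = 77.2923 * 55.8713 = 4318.4226

4318.4226 $/yr


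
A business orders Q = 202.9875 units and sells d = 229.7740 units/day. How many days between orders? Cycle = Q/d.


Cycle = 202.9875 / 229.7740 = 0.8834

0.8834 days


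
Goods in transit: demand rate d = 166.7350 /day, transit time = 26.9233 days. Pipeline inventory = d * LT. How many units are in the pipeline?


Pipeline = 166.7350 * 26.9233 = 4489.0564

4489.0564 units


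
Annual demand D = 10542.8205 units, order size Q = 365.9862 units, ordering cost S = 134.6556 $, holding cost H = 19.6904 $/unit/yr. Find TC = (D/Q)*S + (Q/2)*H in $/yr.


Ordering cost = D*S/Q = 3878.9709
Holding cost = Q*H/2 = 3603.2073
TC = 3878.9709 + 3603.2073 = 7482.1782

7482.1782 $/yr


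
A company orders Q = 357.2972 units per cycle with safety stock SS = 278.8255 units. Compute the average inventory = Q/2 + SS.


Q/2 = 178.6486
Avg = 178.6486 + 278.8255 = 457.4741

457.4741 units


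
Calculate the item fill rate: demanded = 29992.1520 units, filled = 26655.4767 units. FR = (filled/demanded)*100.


FR = 26655.4767 / 29992.1520 * 100 = 88.8748

88.8748%


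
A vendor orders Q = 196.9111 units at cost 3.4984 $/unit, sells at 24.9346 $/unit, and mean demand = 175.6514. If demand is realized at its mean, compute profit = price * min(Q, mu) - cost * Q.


Sales at mu = min(196.9111, 175.6514) = 175.6514
Revenue = 24.9346 * 175.6514 = 4379.7974
Total cost = 3.4984 * 196.9111 = 688.8738
Profit = 4379.7974 - 688.8738 = 3690.9236

3690.9236 $


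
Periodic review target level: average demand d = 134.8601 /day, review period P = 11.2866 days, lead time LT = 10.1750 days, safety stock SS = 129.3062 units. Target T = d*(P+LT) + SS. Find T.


P + LT = 21.4616
d*(P+LT) = 134.8601 * 21.4616 = 2894.3135
T = 2894.3135 + 129.3062 = 3023.6197

3023.6197 units


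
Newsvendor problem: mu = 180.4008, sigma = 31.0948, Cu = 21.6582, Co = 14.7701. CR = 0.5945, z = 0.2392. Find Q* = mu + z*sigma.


CR = Cu/(Cu+Co) = 21.6582/(21.6582+14.7701) = 0.5945
z = 0.2392
Q* = 180.4008 + 0.2392 * 31.0948 = 187.8387

187.8387 units


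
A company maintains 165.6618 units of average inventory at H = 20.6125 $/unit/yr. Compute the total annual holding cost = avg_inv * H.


Cost = 165.6618 * 20.6125 = 3414.7039

3414.7039 $/yr


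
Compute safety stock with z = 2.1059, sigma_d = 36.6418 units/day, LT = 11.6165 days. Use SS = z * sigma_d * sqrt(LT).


sqrt(LT) = sqrt(11.6165) = 3.4083
SS = 2.1059 * 36.6418 * 3.4083 = 262.9978

262.9978 units


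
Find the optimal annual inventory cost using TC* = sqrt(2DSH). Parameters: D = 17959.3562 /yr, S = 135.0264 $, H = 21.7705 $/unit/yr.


2*D*S*H = 105586368.2849
TC* = sqrt(105586368.2849) = 10275.5228

10275.5228 $/yr


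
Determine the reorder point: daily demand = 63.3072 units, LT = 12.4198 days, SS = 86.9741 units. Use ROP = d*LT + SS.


d*LT = 63.3072 * 12.4198 = 786.2628
ROP = 786.2628 + 86.9741 = 873.2369

873.2369 units


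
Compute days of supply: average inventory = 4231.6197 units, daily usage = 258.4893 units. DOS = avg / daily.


DOS = 4231.6197 / 258.4893 = 16.3706

16.3706 days


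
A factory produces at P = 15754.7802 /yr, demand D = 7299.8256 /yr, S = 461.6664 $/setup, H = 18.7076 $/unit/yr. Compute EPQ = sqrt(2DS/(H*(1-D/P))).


1 - D/P = 1 - 0.4633 = 0.5367
H*(1-D/P) = 10.0396
2DS = 6740168.4108
EPQ = sqrt(671357.3397) = 819.3640

819.3640 units


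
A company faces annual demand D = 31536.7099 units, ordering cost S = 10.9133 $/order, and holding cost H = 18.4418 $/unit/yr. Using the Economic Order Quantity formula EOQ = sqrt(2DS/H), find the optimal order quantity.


2*D*S = 2 * 31536.7099 * 10.9133 = 688339.1523
2*D*S/H = 37324.9440
EOQ = sqrt(37324.9440) = 193.1966

193.1966 units


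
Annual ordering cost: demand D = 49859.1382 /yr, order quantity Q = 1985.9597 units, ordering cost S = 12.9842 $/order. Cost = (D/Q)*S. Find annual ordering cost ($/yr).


Number of orders = D/Q = 25.1058
Cost = 25.1058 * 12.9842 = 325.9789

325.9789 $/yr


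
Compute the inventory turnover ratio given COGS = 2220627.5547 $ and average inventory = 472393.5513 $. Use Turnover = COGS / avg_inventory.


Turnover = 2220627.5547 / 472393.5513 = 4.7008

4.7008


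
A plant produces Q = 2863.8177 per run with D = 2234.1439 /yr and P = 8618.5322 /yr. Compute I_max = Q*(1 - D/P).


D/P = 0.2592
1 - D/P = 0.7408
I_max = 2863.8177 * 0.7408 = 2121.4429

2121.4429 units


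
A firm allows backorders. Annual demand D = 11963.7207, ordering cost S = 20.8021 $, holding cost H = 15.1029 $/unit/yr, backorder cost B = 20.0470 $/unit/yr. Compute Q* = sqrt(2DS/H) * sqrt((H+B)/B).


sqrt(2DS/H) = 181.5397
sqrt((H+B)/B) = 1.3242
Q* = 181.5397 * 1.3242 = 240.3858

240.3858 units


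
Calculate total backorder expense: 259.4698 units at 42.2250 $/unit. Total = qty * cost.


Total = 259.4698 * 42.2250 = 10956.1123

10956.1123 $


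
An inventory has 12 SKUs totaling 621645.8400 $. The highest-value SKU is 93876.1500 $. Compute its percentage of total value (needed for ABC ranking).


Top item = 93876.1500
Total = 621645.8400
Percentage = 93876.1500 / 621645.8400 * 100 = 15.1012

15.1012%


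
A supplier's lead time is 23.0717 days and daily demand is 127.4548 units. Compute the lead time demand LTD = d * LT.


LTD = 127.4548 * 23.0717 = 2940.5989

2940.5989 units


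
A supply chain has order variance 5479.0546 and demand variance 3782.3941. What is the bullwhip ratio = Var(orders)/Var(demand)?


BW = 5479.0546 / 3782.3941 = 1.4486

1.4486


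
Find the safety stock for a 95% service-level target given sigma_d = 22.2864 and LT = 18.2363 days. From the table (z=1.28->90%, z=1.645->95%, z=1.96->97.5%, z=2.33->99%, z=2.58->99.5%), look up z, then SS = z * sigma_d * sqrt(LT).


From the table, SL = 95% corresponds to z = 1.645
sqrt(LT) = sqrt(18.2363) = 4.2704
SS = 1.645 * 22.2864 * 4.2704 = 156.5576

156.5576 units


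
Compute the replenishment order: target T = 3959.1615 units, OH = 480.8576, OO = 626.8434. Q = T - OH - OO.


Inventory position = OH + OO = 480.8576 + 626.8434 = 1107.7010
Q = 3959.1615 - 1107.7010 = 2851.4605

2851.4605 units


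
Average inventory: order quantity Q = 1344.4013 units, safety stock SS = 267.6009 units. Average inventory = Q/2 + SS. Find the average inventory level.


Q/2 = 672.2006
Avg = 672.2006 + 267.6009 = 939.8016

939.8016 units


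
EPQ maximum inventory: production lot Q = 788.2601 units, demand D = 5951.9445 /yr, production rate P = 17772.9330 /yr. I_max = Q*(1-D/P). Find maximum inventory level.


D/P = 0.3349
1 - D/P = 0.6651
I_max = 788.2601 * 0.6651 = 524.2811

524.2811 units


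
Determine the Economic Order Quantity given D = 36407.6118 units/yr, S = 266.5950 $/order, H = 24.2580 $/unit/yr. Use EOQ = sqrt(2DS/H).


2*D*S = 2 * 36407.6118 * 266.5950 = 19412174.5356
2*D*S/H = 800238.0467
EOQ = sqrt(800238.0467) = 894.5603

894.5603 units


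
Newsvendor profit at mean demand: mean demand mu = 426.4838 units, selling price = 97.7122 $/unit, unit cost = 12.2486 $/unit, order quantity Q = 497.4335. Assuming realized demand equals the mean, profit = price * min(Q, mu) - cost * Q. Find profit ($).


Sales at mu = min(497.4335, 426.4838) = 426.4838
Revenue = 97.7122 * 426.4838 = 41672.6704
Total cost = 12.2486 * 497.4335 = 6092.8640
Profit = 41672.6704 - 6092.8640 = 35579.8064

35579.8064 $


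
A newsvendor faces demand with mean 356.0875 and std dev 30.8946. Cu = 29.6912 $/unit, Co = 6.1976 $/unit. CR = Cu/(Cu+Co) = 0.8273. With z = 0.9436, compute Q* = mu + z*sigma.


CR = Cu/(Cu+Co) = 29.6912/(29.6912+6.1976) = 0.8273
z = 0.9436
Q* = 356.0875 + 0.9436 * 30.8946 = 385.2396

385.2396 units


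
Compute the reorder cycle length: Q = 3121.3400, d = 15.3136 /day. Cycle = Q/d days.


Cycle = 3121.3400 / 15.3136 = 203.8280

203.8280 days


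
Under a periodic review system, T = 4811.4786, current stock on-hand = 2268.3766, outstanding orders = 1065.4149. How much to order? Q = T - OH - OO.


Inventory position = OH + OO = 2268.3766 + 1065.4149 = 3333.7915
Q = 4811.4786 - 3333.7915 = 1477.6871

1477.6871 units


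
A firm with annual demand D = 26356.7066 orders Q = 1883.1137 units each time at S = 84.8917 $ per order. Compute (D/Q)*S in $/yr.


Number of orders = D/Q = 13.9963
Cost = 13.9963 * 84.8917 = 1188.1734

1188.1734 $/yr


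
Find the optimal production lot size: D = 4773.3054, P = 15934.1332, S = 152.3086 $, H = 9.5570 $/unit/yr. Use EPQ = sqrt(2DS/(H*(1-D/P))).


1 - D/P = 1 - 0.2996 = 0.7004
H*(1-D/P) = 6.6941
2DS = 1454030.9257
EPQ = sqrt(217212.1395) = 466.0602

466.0602 units


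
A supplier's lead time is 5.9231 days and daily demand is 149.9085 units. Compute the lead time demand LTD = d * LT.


LTD = 149.9085 * 5.9231 = 887.9230

887.9230 units


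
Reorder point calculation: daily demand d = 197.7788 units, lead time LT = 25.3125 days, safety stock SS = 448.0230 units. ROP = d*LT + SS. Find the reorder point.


d*LT = 197.7788 * 25.3125 = 5006.2759
ROP = 5006.2759 + 448.0230 = 5454.2989

5454.2989 units


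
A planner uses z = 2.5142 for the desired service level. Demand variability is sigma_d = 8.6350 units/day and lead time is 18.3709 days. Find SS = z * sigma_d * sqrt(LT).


sqrt(LT) = sqrt(18.3709) = 4.2861
SS = 2.5142 * 8.6350 * 4.2861 = 93.0524

93.0524 units


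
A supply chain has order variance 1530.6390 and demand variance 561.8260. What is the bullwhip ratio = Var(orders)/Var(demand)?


BW = 1530.6390 / 561.8260 = 2.7244

2.7244


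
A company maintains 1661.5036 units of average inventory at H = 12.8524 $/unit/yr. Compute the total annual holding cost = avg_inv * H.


Cost = 1661.5036 * 12.8524 = 21354.3089

21354.3089 $/yr


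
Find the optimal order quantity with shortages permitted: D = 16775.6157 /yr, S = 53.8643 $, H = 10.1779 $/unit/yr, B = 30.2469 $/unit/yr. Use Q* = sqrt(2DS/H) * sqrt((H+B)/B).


sqrt(2DS/H) = 421.3817
sqrt((H+B)/B) = 1.1561
Q* = 421.3817 * 1.1561 = 487.1460

487.1460 units


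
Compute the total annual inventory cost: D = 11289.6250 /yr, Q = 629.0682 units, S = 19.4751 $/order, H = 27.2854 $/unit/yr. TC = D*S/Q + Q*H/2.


Ordering cost = D*S/Q = 349.5115
Holding cost = Q*H/2 = 8582.1887
TC = 349.5115 + 8582.1887 = 8931.7002

8931.7002 $/yr


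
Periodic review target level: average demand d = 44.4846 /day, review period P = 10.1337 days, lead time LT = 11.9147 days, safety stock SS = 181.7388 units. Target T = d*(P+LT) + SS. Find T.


P + LT = 22.0484
d*(P+LT) = 44.4846 * 22.0484 = 980.8143
T = 980.8143 + 181.7388 = 1162.5531

1162.5531 units


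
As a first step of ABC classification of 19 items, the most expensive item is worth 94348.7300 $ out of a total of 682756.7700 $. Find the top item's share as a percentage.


Top item = 94348.7300
Total = 682756.7700
Percentage = 94348.7300 / 682756.7700 * 100 = 13.8188

13.8188%


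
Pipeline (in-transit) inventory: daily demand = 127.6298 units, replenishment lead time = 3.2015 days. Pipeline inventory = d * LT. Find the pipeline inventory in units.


Pipeline = 127.6298 * 3.2015 = 408.6068

408.6068 units


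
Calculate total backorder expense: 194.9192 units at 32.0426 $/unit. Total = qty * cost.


Total = 194.9192 * 32.0426 = 6245.7180

6245.7180 $


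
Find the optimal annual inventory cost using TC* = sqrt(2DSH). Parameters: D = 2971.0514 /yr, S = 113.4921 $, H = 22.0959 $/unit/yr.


2*D*S*H = 14901071.1616
TC* = sqrt(14901071.1616) = 3860.1906

3860.1906 $/yr


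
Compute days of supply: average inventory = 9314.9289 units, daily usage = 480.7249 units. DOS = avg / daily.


DOS = 9314.9289 / 480.7249 = 19.3768

19.3768 days


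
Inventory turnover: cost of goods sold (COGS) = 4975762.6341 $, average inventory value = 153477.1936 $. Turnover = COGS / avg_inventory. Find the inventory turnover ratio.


Turnover = 4975762.6341 / 153477.1936 = 32.4202

32.4202


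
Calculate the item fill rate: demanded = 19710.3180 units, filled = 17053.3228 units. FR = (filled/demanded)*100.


FR = 17053.3228 / 19710.3180 * 100 = 86.5198

86.5198%


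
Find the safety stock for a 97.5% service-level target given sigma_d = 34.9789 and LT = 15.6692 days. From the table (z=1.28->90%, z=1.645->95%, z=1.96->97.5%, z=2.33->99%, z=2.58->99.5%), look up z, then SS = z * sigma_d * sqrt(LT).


From the table, SL = 97.5% corresponds to z = 1.96
sqrt(LT) = sqrt(15.6692) = 3.9584
SS = 1.96 * 34.9789 * 3.9584 = 271.3849

271.3849 units


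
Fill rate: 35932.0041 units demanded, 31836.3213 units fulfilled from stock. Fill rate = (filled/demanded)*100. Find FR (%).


FR = 31836.3213 / 35932.0041 * 100 = 88.6016

88.6016%


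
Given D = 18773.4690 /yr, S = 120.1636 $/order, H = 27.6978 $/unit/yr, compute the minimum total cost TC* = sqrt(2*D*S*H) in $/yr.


2*D*S*H = 124966248.2163
TC* = sqrt(124966248.2163) = 11178.8304

11178.8304 $/yr


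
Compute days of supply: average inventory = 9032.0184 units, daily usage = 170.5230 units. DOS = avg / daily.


DOS = 9032.0184 / 170.5230 = 52.9666

52.9666 days


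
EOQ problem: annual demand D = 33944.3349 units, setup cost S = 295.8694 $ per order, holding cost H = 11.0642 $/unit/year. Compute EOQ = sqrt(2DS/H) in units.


2*D*S = 2 * 33944.3349 * 295.8694 = 20086180.0005
2*D*S/H = 1815420.9071
EOQ = sqrt(1815420.9071) = 1347.3756

1347.3756 units


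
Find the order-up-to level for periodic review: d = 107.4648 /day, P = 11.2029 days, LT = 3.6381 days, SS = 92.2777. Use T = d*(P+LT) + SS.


P + LT = 14.8410
d*(P+LT) = 107.4648 * 14.8410 = 1594.8851
T = 1594.8851 + 92.2777 = 1687.1628

1687.1628 units


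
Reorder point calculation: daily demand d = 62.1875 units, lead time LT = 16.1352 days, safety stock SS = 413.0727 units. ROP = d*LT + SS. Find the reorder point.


d*LT = 62.1875 * 16.1352 = 1003.4078
ROP = 1003.4078 + 413.0727 = 1416.4805

1416.4805 units


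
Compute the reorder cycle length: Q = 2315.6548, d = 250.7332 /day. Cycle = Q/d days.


Cycle = 2315.6548 / 250.7332 = 9.2355

9.2355 days


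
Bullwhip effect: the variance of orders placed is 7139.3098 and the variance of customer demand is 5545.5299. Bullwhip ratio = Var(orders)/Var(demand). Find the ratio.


BW = 7139.3098 / 5545.5299 = 1.2874

1.2874


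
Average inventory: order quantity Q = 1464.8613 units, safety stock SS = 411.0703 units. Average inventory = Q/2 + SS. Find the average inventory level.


Q/2 = 732.4307
Avg = 732.4307 + 411.0703 = 1143.5010

1143.5010 units


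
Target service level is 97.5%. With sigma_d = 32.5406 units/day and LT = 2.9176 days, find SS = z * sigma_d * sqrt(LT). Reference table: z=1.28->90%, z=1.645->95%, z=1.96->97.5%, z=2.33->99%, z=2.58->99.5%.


From the table, SL = 97.5% corresponds to z = 1.96
sqrt(LT) = sqrt(2.9176) = 1.7081
SS = 1.96 * 32.5406 * 1.7081 = 108.9418

108.9418 units


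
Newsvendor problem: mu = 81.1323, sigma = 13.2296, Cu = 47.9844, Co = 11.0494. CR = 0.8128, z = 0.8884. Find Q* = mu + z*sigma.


CR = Cu/(Cu+Co) = 47.9844/(47.9844+11.0494) = 0.8128
z = 0.8884
Q* = 81.1323 + 0.8884 * 13.2296 = 92.8855

92.8855 units


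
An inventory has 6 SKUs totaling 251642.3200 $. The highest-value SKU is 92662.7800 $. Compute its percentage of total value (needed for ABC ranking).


Top item = 92662.7800
Total = 251642.3200
Percentage = 92662.7800 / 251642.3200 * 100 = 36.8232

36.8232%


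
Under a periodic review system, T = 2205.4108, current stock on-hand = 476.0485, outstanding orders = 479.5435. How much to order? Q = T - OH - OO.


Inventory position = OH + OO = 476.0485 + 479.5435 = 955.5920
Q = 2205.4108 - 955.5920 = 1249.8188

1249.8188 units


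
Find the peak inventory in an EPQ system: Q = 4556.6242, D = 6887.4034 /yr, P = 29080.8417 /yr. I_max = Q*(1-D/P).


D/P = 0.2368
1 - D/P = 0.7632
I_max = 4556.6242 * 0.7632 = 3477.4495

3477.4495 units


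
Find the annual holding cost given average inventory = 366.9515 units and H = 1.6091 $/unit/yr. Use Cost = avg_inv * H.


Cost = 366.9515 * 1.6091 = 590.4617

590.4617 $/yr


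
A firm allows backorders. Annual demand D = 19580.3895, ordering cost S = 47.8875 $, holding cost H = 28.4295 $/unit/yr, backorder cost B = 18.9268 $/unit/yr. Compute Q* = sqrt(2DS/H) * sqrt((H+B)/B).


sqrt(2DS/H) = 256.8338
sqrt((H+B)/B) = 1.5818
Q* = 256.8338 * 1.5818 = 406.2585

406.2585 units


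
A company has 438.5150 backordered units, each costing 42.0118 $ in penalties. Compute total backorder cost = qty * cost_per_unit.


Total = 438.5150 * 42.0118 = 18422.8045

18422.8045 $


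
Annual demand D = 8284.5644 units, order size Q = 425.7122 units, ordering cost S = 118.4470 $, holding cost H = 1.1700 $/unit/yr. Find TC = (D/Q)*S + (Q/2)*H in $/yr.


Ordering cost = D*S/Q = 2305.0357
Holding cost = Q*H/2 = 249.0416
TC = 2305.0357 + 249.0416 = 2554.0773

2554.0773 $/yr


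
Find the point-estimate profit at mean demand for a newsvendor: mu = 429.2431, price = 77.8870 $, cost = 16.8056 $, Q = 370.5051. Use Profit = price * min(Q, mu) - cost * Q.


Sales at mu = min(370.5051, 429.2431) = 370.5051
Revenue = 77.8870 * 370.5051 = 28857.5307
Total cost = 16.8056 * 370.5051 = 6226.5605
Profit = 28857.5307 - 6226.5605 = 22630.9702

22630.9702 $


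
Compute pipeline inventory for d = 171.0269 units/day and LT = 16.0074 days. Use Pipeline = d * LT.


Pipeline = 171.0269 * 16.0074 = 2737.6960

2737.6960 units


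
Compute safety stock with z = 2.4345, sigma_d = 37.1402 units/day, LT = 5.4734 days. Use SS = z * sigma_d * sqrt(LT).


sqrt(LT) = sqrt(5.4734) = 2.3395
SS = 2.4345 * 37.1402 * 2.3395 = 211.5352

211.5352 units


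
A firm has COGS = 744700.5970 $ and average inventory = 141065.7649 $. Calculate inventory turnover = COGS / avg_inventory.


Turnover = 744700.5970 / 141065.7649 = 5.2791

5.2791


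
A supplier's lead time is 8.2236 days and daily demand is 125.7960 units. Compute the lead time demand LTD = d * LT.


LTD = 125.7960 * 8.2236 = 1034.4960

1034.4960 units


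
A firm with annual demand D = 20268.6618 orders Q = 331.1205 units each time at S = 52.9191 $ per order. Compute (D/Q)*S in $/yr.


Number of orders = D/Q = 61.2123
Cost = 61.2123 * 52.9191 = 3239.3021

3239.3021 $/yr


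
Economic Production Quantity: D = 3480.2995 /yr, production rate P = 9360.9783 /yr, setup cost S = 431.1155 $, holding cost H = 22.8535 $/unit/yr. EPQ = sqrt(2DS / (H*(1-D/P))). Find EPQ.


1 - D/P = 1 - 0.3718 = 0.6282
H*(1-D/P) = 14.3568
2DS = 3000822.1182
EPQ = sqrt(209016.8557) = 457.1836

457.1836 units


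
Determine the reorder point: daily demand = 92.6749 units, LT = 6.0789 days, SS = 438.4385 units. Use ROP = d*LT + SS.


d*LT = 92.6749 * 6.0789 = 563.3614
ROP = 563.3614 + 438.4385 = 1001.7999

1001.7999 units


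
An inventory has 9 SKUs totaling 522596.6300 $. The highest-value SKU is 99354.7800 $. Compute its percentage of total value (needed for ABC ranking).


Top item = 99354.7800
Total = 522596.6300
Percentage = 99354.7800 / 522596.6300 * 100 = 19.0118

19.0118%


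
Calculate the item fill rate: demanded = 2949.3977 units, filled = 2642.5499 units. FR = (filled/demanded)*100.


FR = 2642.5499 / 2949.3977 * 100 = 89.5963

89.5963%


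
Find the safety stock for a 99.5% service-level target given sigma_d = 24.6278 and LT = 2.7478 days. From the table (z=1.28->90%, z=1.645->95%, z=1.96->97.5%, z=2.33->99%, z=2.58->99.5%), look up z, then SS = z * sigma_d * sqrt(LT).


From the table, SL = 99.5% corresponds to z = 2.58
sqrt(LT) = sqrt(2.7478) = 1.6576
SS = 2.58 * 24.6278 * 1.6576 = 105.3266

105.3266 units


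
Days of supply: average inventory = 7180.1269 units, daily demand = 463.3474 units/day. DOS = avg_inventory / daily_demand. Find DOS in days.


DOS = 7180.1269 / 463.3474 = 15.4962

15.4962 days


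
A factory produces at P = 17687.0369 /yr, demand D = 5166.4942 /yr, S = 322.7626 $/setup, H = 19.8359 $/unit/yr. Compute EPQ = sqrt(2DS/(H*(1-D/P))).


1 - D/P = 1 - 0.2921 = 0.7079
H*(1-D/P) = 14.0417
2DS = 3335102.2018
EPQ = sqrt(237513.9734) = 487.3541

487.3541 units


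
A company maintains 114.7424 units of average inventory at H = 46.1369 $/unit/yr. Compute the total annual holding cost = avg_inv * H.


Cost = 114.7424 * 46.1369 = 5293.8586

5293.8586 $/yr


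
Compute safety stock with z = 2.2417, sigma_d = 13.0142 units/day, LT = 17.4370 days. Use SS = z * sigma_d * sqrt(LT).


sqrt(LT) = sqrt(17.4370) = 4.1758
SS = 2.2417 * 13.0142 * 4.1758 = 121.8234

121.8234 units


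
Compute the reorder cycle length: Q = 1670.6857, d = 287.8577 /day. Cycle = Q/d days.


Cycle = 1670.6857 / 287.8577 = 5.8039

5.8039 days


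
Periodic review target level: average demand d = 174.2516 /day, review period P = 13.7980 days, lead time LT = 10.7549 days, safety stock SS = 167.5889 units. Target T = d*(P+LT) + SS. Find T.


P + LT = 24.5529
d*(P+LT) = 174.2516 * 24.5529 = 4278.3821
T = 4278.3821 + 167.5889 = 4445.9710

4445.9710 units


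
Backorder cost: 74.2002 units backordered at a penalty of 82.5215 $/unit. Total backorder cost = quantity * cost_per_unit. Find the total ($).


Total = 74.2002 * 82.5215 = 6123.1118

6123.1118 $


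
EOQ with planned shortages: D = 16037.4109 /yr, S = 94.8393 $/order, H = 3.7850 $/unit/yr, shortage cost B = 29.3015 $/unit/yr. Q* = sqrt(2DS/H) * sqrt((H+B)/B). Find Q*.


sqrt(2DS/H) = 896.4857
sqrt((H+B)/B) = 1.0626
Q* = 896.4857 * 1.0626 = 952.6291

952.6291 units


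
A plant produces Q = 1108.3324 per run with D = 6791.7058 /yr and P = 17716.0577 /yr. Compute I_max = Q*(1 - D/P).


D/P = 0.3834
1 - D/P = 0.6166
I_max = 1108.3324 * 0.6166 = 683.4372

683.4372 units


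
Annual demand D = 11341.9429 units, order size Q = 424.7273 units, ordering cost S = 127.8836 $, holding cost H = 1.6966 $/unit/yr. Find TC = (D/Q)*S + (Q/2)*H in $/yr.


Ordering cost = D*S/Q = 3415.0112
Holding cost = Q*H/2 = 360.2962
TC = 3415.0112 + 360.2962 = 3775.3074

3775.3074 $/yr


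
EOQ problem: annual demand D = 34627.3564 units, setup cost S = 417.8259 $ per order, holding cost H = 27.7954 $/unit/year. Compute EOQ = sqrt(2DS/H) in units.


2*D*S = 2 * 34627.3564 * 417.8259 = 28936412.7049
2*D*S/H = 1041050.4150
EOQ = sqrt(1041050.4150) = 1020.3188

1020.3188 units


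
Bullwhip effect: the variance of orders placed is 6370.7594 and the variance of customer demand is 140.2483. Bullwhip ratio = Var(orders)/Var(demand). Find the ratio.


BW = 6370.7594 / 140.2483 = 45.4249

45.4249


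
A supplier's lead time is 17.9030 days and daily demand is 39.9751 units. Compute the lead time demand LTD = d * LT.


LTD = 39.9751 * 17.9030 = 715.6742

715.6742 units


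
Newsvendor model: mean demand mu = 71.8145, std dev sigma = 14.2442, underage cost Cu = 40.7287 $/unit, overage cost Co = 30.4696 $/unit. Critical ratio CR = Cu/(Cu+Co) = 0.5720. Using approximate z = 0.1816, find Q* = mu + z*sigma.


CR = Cu/(Cu+Co) = 40.7287/(40.7287+30.4696) = 0.5720
z = 0.1816
Q* = 71.8145 + 0.1816 * 14.2442 = 74.4012

74.4012 units


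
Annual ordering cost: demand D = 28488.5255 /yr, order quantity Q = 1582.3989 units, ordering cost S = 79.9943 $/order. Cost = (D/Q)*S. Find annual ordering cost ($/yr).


Number of orders = D/Q = 18.0034
Cost = 18.0034 * 79.9943 = 1440.1676

1440.1676 $/yr


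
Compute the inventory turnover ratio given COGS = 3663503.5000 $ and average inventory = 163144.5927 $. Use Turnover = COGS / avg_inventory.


Turnover = 3663503.5000 / 163144.5927 = 22.4556

22.4556


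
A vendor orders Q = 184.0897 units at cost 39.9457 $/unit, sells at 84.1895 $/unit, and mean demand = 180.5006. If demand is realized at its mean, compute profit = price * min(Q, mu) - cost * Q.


Sales at mu = min(184.0897, 180.5006) = 180.5006
Revenue = 84.1895 * 180.5006 = 15196.2553
Total cost = 39.9457 * 184.0897 = 7353.5919
Profit = 15196.2553 - 7353.5919 = 7842.6633

7842.6633 $


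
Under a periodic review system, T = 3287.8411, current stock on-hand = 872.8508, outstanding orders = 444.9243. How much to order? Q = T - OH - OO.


Inventory position = OH + OO = 872.8508 + 444.9243 = 1317.7751
Q = 3287.8411 - 1317.7751 = 1970.0660

1970.0660 units


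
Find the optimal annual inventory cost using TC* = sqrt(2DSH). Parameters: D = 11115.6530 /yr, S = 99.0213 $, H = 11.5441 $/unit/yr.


2*D*S*H = 25412867.9808
TC* = sqrt(25412867.9808) = 5041.1177

5041.1177 $/yr


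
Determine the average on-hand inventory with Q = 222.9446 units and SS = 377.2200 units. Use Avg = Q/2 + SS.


Q/2 = 111.4723
Avg = 111.4723 + 377.2200 = 488.6923

488.6923 units


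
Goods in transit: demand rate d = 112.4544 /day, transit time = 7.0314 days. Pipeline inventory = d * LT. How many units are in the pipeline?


Pipeline = 112.4544 * 7.0314 = 790.7119

790.7119 units


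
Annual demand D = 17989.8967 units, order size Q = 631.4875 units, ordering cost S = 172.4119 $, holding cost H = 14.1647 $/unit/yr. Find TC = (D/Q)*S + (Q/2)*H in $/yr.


Ordering cost = D*S/Q = 4911.6923
Holding cost = Q*H/2 = 4472.4155
TC = 4911.6923 + 4472.4155 = 9384.1078

9384.1078 $/yr


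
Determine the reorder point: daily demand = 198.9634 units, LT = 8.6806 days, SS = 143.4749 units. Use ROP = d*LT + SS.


d*LT = 198.9634 * 8.6806 = 1727.1217
ROP = 1727.1217 + 143.4749 = 1870.5966

1870.5966 units
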